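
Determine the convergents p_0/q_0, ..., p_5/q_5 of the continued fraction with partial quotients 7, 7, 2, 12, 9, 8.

7/1, 50/7, 107/15, 1334/187, 12113/1698, 98238/13771

Using the convergent recurrence p_i = a_i*p_{i-1} + p_{i-2}, q_i = a_i*q_{i-1} + q_{i-2} with p_{-2}=0, p_{-1}=1, q_{-2}=1, q_{-1}=0:
  i=0: a_0=7, p_0 = 7*1 + 0 = 7, q_0 = 7*0 + 1 = 1.
  i=1: a_1=7, p_1 = 7*7 + 1 = 50, q_1 = 7*1 + 0 = 7.
  i=2: a_2=2, p_2 = 2*50 + 7 = 107, q_2 = 2*7 + 1 = 15.
  i=3: a_3=12, p_3 = 12*107 + 50 = 1334, q_3 = 12*15 + 7 = 187.
  i=4: a_4=9, p_4 = 9*1334 + 107 = 12113, q_4 = 9*187 + 15 = 1698.
  i=5: a_5=8, p_5 = 8*12113 + 1334 = 98238, q_5 = 8*1698 + 187 = 13771.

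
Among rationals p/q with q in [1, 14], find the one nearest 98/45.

24/11

Expand x = 98/45 as a continued fraction with the Euclidean algorithm:
  98 = 2*45 + 8, so a_0 = 2.
  45 = 5*8 + 5, so a_1 = 5.
  8 = 1*5 + 3, so a_2 = 1.
  5 = 1*3 + 2, so a_3 = 1.
  3 = 1*2 + 1, so a_4 = 1.
  2 = 2*1 + 0, so a_5 = 2.
so x = [2; 5, 1, 1, 1, 2].
Convergents (p_i = a_i*p_{i-1} + p_{i-2}, q_i = a_i*q_{i-1} + q_{i-2} with p_{-2}=0, p_{-1}=1, q_{-2}=1, q_{-1}=0), until the denominator exceeds 14:
  i=0: a_0=2, p_0 = 2*1 + 0 = 2, q_0 = 2*0 + 1 = 1.
  i=1: a_1=5, p_1 = 5*2 + 1 = 11, q_1 = 5*1 + 0 = 5.
  i=2: a_2=1, p_2 = 1*11 + 2 = 13, q_2 = 1*5 + 1 = 6.
  i=3: a_3=1, p_3 = 1*13 + 11 = 24, q_3 = 1*6 + 5 = 11.
  i=4: a_4=1, p_4 = 1*24 + 13 = 37, q_4 = 1*11 + 6 = 17.
q_4 = 17 > 14, so the last convergent with denominator <= 14 is p_3/q_3 = 24/11.
The closest fraction with denominator <= 14 is either p_3/q_3 or the intermediate fraction (k*p_3 + p_2)/(k*q_3 + q_2) with the largest k >= 1 whose denominator stays <= 14; these approach x as k grows, and every other convergent or intermediate fraction in range is farther away.
Largest k: floor((14 - q_2)/q_3) = floor((14 - 6)/11) = 0.
Since k = 0, no intermediate fraction beyond p_3/q_3 has denominator <= 14, so the convergent 24/11 is the closest (its error is |98*11 - 24*45|/(45*11) = 2/495).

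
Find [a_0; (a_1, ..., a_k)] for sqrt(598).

[24; (2, 4, 1, 15, 2, 15, 1, 4, 2, 48)]

Write x_i = (sqrt(598) + m_i)/d_i with (m_0, d_0) = (0, 1). a_0 = floor(sqrt(598)) = 24, since 24^2 = 576 <= 598 < 625 = 25^2.
Iterate m_{i+1} = d_i*a_i - m_i, d_{i+1} = (598 - m_{i+1}^2)/d_i, a_{i+1} = floor((a_0 + m_{i+1})/d_{i+1}):
  m_1 = 1*24 - 0 = 24, d_1 = (598 - 24^2)/1 = 22/1 = 22, a_1 = floor((24 + 24)/22) = 2.
  m_2 = 22*2 - 24 = 20, d_2 = (598 - 20^2)/22 = 198/22 = 9, a_2 = floor((24 + 20)/9) = 4.
  m_3 = 9*4 - 20 = 16, d_3 = (598 - 16^2)/9 = 342/9 = 38, a_3 = floor((24 + 16)/38) = 1.
  m_4 = 38*1 - 16 = 22, d_4 = (598 - 22^2)/38 = 114/38 = 3, a_4 = floor((24 + 22)/3) = 15.
  m_5 = 3*15 - 22 = 23, d_5 = (598 - 23^2)/3 = 69/3 = 23, a_5 = floor((24 + 23)/23) = 2.
  m_6 = 23*2 - 23 = 23, d_6 = (598 - 23^2)/23 = 69/23 = 3, a_6 = floor((24 + 23)/3) = 15.
  m_7 = 3*15 - 23 = 22, d_7 = (598 - 22^2)/3 = 114/3 = 38, a_7 = floor((24 + 22)/38) = 1.
  m_8 = 38*1 - 22 = 16, d_8 = (598 - 16^2)/38 = 342/38 = 9, a_8 = floor((24 + 16)/9) = 4.
  m_9 = 9*4 - 16 = 20, d_9 = (598 - 20^2)/9 = 198/9 = 22, a_9 = floor((24 + 20)/22) = 2.
  m_10 = 22*2 - 20 = 24, d_10 = (598 - 24^2)/22 = 22/22 = 1, a_10 = floor((24 + 24)/1) = 48.
  m_11 = 1*48 - 24 = 24, d_11 = (598 - 24^2)/1 = 22/1 = 22: (m_11, d_11) = (m_1, d_1) = (24, 22), so from here the quotients repeat a_1, ..., a_10; the period length is 10.
Hence the expansion of sqrt(598) is a_0 = 24 followed by the repeating block 2, 4, 1, 15, 2, 15, 1, 4, 2, 48 (period 10).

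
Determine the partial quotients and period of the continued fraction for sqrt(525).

Write x_i = (sqrt(525) + m_i)/d_i with (m_0, d_0) = (0, 1). a_0 = floor(sqrt(525)) = 22, since 22^2 = 484 <= 525 < 529 = 23^2.
Iterate m_{i+1} = d_i*a_i - m_i, d_{i+1} = (525 - m_{i+1}^2)/d_i, a_{i+1} = floor((a_0 + m_{i+1})/d_{i+1}):
  m_1 = 1*22 - 0 = 22, d_1 = (525 - 22^2)/1 = 41/1 = 41, a_1 = floor((22 + 22)/41) = 1.
  m_2 = 41*1 - 22 = 19, d_2 = (525 - 19^2)/41 = 164/41 = 4, a_2 = floor((22 + 19)/4) = 10.
  m_3 = 4*10 - 19 = 21, d_3 = (525 - 21^2)/4 = 84/4 = 21, a_3 = floor((22 + 21)/21) = 2.
  m_4 = 21*2 - 21 = 21, d_4 = (525 - 21^2)/21 = 84/21 = 4, a_4 = floor((22 + 21)/4) = 10.
  m_5 = 4*10 - 21 = 19, d_5 = (525 - 19^2)/4 = 164/4 = 41, a_5 = floor((22 + 19)/41) = 1.
  m_6 = 41*1 - 19 = 22, d_6 = (525 - 22^2)/41 = 41/41 = 1, a_6 = floor((22 + 22)/1) = 44.
  m_7 = 1*44 - 22 = 22, d_7 = (525 - 22^2)/1 = 41/1 = 41: (m_7, d_7) = (m_1, d_1) = (22, 41), so from here the quotients repeat a_1, ..., a_6; the period length is 6.
Hence the expansion of sqrt(525) is a_0 = 22 followed by the repeating block 1, 10, 2, 10, 1, 44 (period 6).

[22; (1, 10, 2, 10, 1, 44)]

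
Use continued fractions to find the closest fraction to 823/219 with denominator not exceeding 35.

Expand x = 823/219 as a continued fraction with the Euclidean algorithm:
  823 = 3*219 + 166, so a_0 = 3.
  219 = 1*166 + 53, so a_1 = 1.
  166 = 3*53 + 7, so a_2 = 3.
  53 = 7*7 + 4, so a_3 = 7.
  7 = 1*4 + 3, so a_4 = 1.
  4 = 1*3 + 1, so a_5 = 1.
  3 = 3*1 + 0, so a_6 = 3.
so x = [3; 1, 3, 7, 1, 1, 3].
Convergents (p_i = a_i*p_{i-1} + p_{i-2}, q_i = a_i*q_{i-1} + q_{i-2} with p_{-2}=0, p_{-1}=1, q_{-2}=1, q_{-1}=0), until the denominator exceeds 35:
  i=0: a_0=3, p_0 = 3*1 + 0 = 3, q_0 = 3*0 + 1 = 1.
  i=1: a_1=1, p_1 = 1*3 + 1 = 4, q_1 = 1*1 + 0 = 1.
  i=2: a_2=3, p_2 = 3*4 + 3 = 15, q_2 = 3*1 + 1 = 4.
  i=3: a_3=7, p_3 = 7*15 + 4 = 109, q_3 = 7*4 + 1 = 29.
  i=4: a_4=1, p_4 = 1*109 + 15 = 124, q_4 = 1*29 + 4 = 33.
  i=5: a_5=1, p_5 = 1*124 + 109 = 233, q_5 = 1*33 + 29 = 62.
q_5 = 62 > 35, so the last convergent with denominator <= 35 is p_4/q_4 = 124/33.
The closest fraction with denominator <= 35 is either p_4/q_4 or the intermediate fraction (k*p_4 + p_3)/(k*q_4 + q_3) with the largest k >= 1 whose denominator stays <= 35; these approach x as k grows, and every other convergent or intermediate fraction in range is farther away.
Largest k: floor((35 - q_3)/q_4) = floor((35 - 29)/33) = 0.
Since k = 0, no intermediate fraction beyond p_4/q_4 has denominator <= 35, so the convergent 124/33 is the closest (its error is |823*33 - 124*219|/(219*33) = 3/7227).

124/33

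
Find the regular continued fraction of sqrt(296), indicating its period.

Write x_i = (sqrt(296) + m_i)/d_i with (m_0, d_0) = (0, 1). a_0 = floor(sqrt(296)) = 17, since 17^2 = 289 <= 296 < 324 = 18^2.
Iterate m_{i+1} = d_i*a_i - m_i, d_{i+1} = (296 - m_{i+1}^2)/d_i, a_{i+1} = floor((a_0 + m_{i+1})/d_{i+1}):
  m_1 = 1*17 - 0 = 17, d_1 = (296 - 17^2)/1 = 7/1 = 7, a_1 = floor((17 + 17)/7) = 4.
  m_2 = 7*4 - 17 = 11, d_2 = (296 - 11^2)/7 = 175/7 = 25, a_2 = floor((17 + 11)/25) = 1.
  m_3 = 25*1 - 11 = 14, d_3 = (296 - 14^2)/25 = 100/25 = 4, a_3 = floor((17 + 14)/4) = 7.
  m_4 = 4*7 - 14 = 14, d_4 = (296 - 14^2)/4 = 100/4 = 25, a_4 = floor((17 + 14)/25) = 1.
  m_5 = 25*1 - 14 = 11, d_5 = (296 - 11^2)/25 = 175/25 = 7, a_5 = floor((17 + 11)/7) = 4.
  m_6 = 7*4 - 11 = 17, d_6 = (296 - 17^2)/7 = 7/7 = 1, a_6 = floor((17 + 17)/1) = 34.
  m_7 = 1*34 - 17 = 17, d_7 = (296 - 17^2)/1 = 7/1 = 7: (m_7, d_7) = (m_1, d_1) = (17, 7), so from here the quotients repeat a_1, ..., a_6; the period length is 6.
Hence the expansion of sqrt(296) is a_0 = 17 followed by the repeating block 4, 1, 7, 1, 4, 34 (period 6).

[17; (4, 1, 7, 1, 4, 34)]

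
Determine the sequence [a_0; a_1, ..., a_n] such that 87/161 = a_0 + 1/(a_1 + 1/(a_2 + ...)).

[0; 1, 1, 5, 1, 2, 4]

Run the Euclidean algorithm on 87 and 161; the successive quotients are the partial quotients a_0, a_1, ... (each step inverts the fractional part left over by the previous one):
  87 = 0*161 + 87, so a_0 = 0.
  161 = 1*87 + 74, so a_1 = 1.
  87 = 1*74 + 13, so a_2 = 1.
  74 = 5*13 + 9, so a_3 = 5.
  13 = 1*9 + 4, so a_4 = 1.
  9 = 2*4 + 1, so a_5 = 2.
  4 = 4*1 + 0, so a_6 = 4.
The remainder reaches 0 after 7 divisions, so the expansion has 7 partial quotients, read off in order.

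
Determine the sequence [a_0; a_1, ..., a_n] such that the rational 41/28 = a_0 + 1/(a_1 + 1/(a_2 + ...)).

[1; 2, 6, 2]

Run the Euclidean algorithm on 41 and 28; the successive quotients are the partial quotients a_0, a_1, ... (each step inverts the fractional part left over by the previous one):
  41 = 1*28 + 13, so a_0 = 1.
  28 = 2*13 + 2, so a_1 = 2.
  13 = 6*2 + 1, so a_2 = 6.
  2 = 2*1 + 0, so a_3 = 2.
The remainder reaches 0 after 4 divisions, so the expansion has 4 partial quotients, read off in order.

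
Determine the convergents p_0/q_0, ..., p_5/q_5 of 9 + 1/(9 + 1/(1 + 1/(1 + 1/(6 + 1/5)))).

9/1, 82/9, 91/10, 173/19, 1129/124, 5818/639

Using the convergent recurrence p_i = a_i*p_{i-1} + p_{i-2}, q_i = a_i*q_{i-1} + q_{i-2} with p_{-2}=0, p_{-1}=1, q_{-2}=1, q_{-1}=0:
  i=0: a_0=9, p_0 = 9*1 + 0 = 9, q_0 = 9*0 + 1 = 1.
  i=1: a_1=9, p_1 = 9*9 + 1 = 82, q_1 = 9*1 + 0 = 9.
  i=2: a_2=1, p_2 = 1*82 + 9 = 91, q_2 = 1*9 + 1 = 10.
  i=3: a_3=1, p_3 = 1*91 + 82 = 173, q_3 = 1*10 + 9 = 19.
  i=4: a_4=6, p_4 = 6*173 + 91 = 1129, q_4 = 6*19 + 10 = 124.
  i=5: a_5=5, p_5 = 5*1129 + 173 = 5818, q_5 = 5*124 + 19 = 639.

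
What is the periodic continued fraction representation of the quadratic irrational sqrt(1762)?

[41; (1, 40, 1, 82)]

Write x_i = (sqrt(1762) + m_i)/d_i with (m_0, d_0) = (0, 1). a_0 = floor(sqrt(1762)) = 41, since 41^2 = 1681 <= 1762 < 1764 = 42^2.
Iterate m_{i+1} = d_i*a_i - m_i, d_{i+1} = (1762 - m_{i+1}^2)/d_i, a_{i+1} = floor((a_0 + m_{i+1})/d_{i+1}):
  m_1 = 1*41 - 0 = 41, d_1 = (1762 - 41^2)/1 = 81/1 = 81, a_1 = floor((41 + 41)/81) = 1.
  m_2 = 81*1 - 41 = 40, d_2 = (1762 - 40^2)/81 = 162/81 = 2, a_2 = floor((41 + 40)/2) = 40.
  m_3 = 2*40 - 40 = 40, d_3 = (1762 - 40^2)/2 = 162/2 = 81, a_3 = floor((41 + 40)/81) = 1.
  m_4 = 81*1 - 40 = 41, d_4 = (1762 - 41^2)/81 = 81/81 = 1, a_4 = floor((41 + 41)/1) = 82.
  m_5 = 1*82 - 41 = 41, d_5 = (1762 - 41^2)/1 = 81/1 = 81: (m_5, d_5) = (m_1, d_1) = (41, 81), so from here the quotients repeat a_1, ..., a_4; the period length is 4.
Hence the expansion of sqrt(1762) is a_0 = 41 followed by the repeating block 1, 40, 1, 82 (period 4).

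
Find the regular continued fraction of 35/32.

Run the Euclidean algorithm on 35 and 32; the successive quotients are the partial quotients a_0, a_1, ... (each step inverts the fractional part left over by the previous one):
  35 = 1*32 + 3, so a_0 = 1.
  32 = 10*3 + 2, so a_1 = 10.
  3 = 1*2 + 1, so a_2 = 1.
  2 = 2*1 + 0, so a_3 = 2.
The remainder reaches 0 after 4 divisions, so the expansion has 4 partial quotients, read off in order.

[1; 10, 1, 2]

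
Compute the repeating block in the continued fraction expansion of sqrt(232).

[15; (4, 3, 7, 3, 4, 30)]

Write x_i = (sqrt(232) + m_i)/d_i with (m_0, d_0) = (0, 1). a_0 = floor(sqrt(232)) = 15, since 15^2 = 225 <= 232 < 256 = 16^2.
Iterate m_{i+1} = d_i*a_i - m_i, d_{i+1} = (232 - m_{i+1}^2)/d_i, a_{i+1} = floor((a_0 + m_{i+1})/d_{i+1}):
  m_1 = 1*15 - 0 = 15, d_1 = (232 - 15^2)/1 = 7/1 = 7, a_1 = floor((15 + 15)/7) = 4.
  m_2 = 7*4 - 15 = 13, d_2 = (232 - 13^2)/7 = 63/7 = 9, a_2 = floor((15 + 13)/9) = 3.
  m_3 = 9*3 - 13 = 14, d_3 = (232 - 14^2)/9 = 36/9 = 4, a_3 = floor((15 + 14)/4) = 7.
  m_4 = 4*7 - 14 = 14, d_4 = (232 - 14^2)/4 = 36/4 = 9, a_4 = floor((15 + 14)/9) = 3.
  m_5 = 9*3 - 14 = 13, d_5 = (232 - 13^2)/9 = 63/9 = 7, a_5 = floor((15 + 13)/7) = 4.
  m_6 = 7*4 - 13 = 15, d_6 = (232 - 15^2)/7 = 7/7 = 1, a_6 = floor((15 + 15)/1) = 30.
  m_7 = 1*30 - 15 = 15, d_7 = (232 - 15^2)/1 = 7/1 = 7: (m_7, d_7) = (m_1, d_1) = (15, 7), so from here the quotients repeat a_1, ..., a_6; the period length is 6.
Hence the expansion of sqrt(232) is a_0 = 15 followed by the repeating block 4, 3, 7, 3, 4, 30 (period 6).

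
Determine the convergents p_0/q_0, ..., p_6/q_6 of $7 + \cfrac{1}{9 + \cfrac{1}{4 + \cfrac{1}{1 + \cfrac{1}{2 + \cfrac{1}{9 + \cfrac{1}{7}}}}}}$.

7/1, 64/9, 263/37, 327/46, 917/129, 8580/1207, 60977/8578

Using the convergent recurrence p_i = a_i*p_{i-1} + p_{i-2}, q_i = a_i*q_{i-1} + q_{i-2} with p_{-2}=0, p_{-1}=1, q_{-2}=1, q_{-1}=0:
  i=0: a_0=7, p_0 = 7*1 + 0 = 7, q_0 = 7*0 + 1 = 1.
  i=1: a_1=9, p_1 = 9*7 + 1 = 64, q_1 = 9*1 + 0 = 9.
  i=2: a_2=4, p_2 = 4*64 + 7 = 263, q_2 = 4*9 + 1 = 37.
  i=3: a_3=1, p_3 = 1*263 + 64 = 327, q_3 = 1*37 + 9 = 46.
  i=4: a_4=2, p_4 = 2*327 + 263 = 917, q_4 = 2*46 + 37 = 129.
  i=5: a_5=9, p_5 = 9*917 + 327 = 8580, q_5 = 9*129 + 46 = 1207.
  i=6: a_6=7, p_6 = 7*8580 + 917 = 60977, q_6 = 7*1207 + 129 = 8578.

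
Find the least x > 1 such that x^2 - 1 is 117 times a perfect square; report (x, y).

(x, y) = (649, 60)

First expand sqrt(117) as a continued fraction. With x_i = (sqrt(117) + m_i)/d_i and (m_0, d_0) = (0, 1): a_0 = floor(sqrt(117)) = 10, since 10^2 = 100 <= 117 < 121 = 11^2.
Iterate m_{i+1} = d_i*a_i - m_i, d_{i+1} = (117 - m_{i+1}^2)/d_i, a_{i+1} = floor((a_0 + m_{i+1})/d_{i+1}):
  m_1 = 1*10 - 0 = 10, d_1 = (117 - 10^2)/1 = 17/1 = 17, a_1 = floor((10 + 10)/17) = 1.
  m_2 = 17*1 - 10 = 7, d_2 = (117 - 7^2)/17 = 68/17 = 4, a_2 = floor((10 + 7)/4) = 4.
  m_3 = 4*4 - 7 = 9, d_3 = (117 - 9^2)/4 = 36/4 = 9, a_3 = floor((10 + 9)/9) = 2.
  m_4 = 9*2 - 9 = 9, d_4 = (117 - 9^2)/9 = 36/9 = 4, a_4 = floor((10 + 9)/4) = 4.
  m_5 = 4*4 - 9 = 7, d_5 = (117 - 7^2)/4 = 68/4 = 17, a_5 = floor((10 + 7)/17) = 1.
  m_6 = 17*1 - 7 = 10, d_6 = (117 - 10^2)/17 = 17/17 = 1, a_6 = floor((10 + 10)/1) = 20.
  m_7 = 1*20 - 10 = 10, d_7 = (117 - 10^2)/1 = 17/1 = 17: (m_7, d_7) = (m_1, d_1) = (10, 17), so from here the quotients repeat a_1, ..., a_6; the period length is 6.
So sqrt(117) = [10; (1, 4, 2, 4, 1, 20)] with period length k = 6.
k is even, so the fundamental solution of x^2 - 117y^2 = 1 is (p_{k-1}, q_{k-1}) = (p_5, q_5); compute convergents through index 5.
Convergents (p_i = a_i*p_{i-1} + p_{i-2}, q_i = a_i*q_{i-1} + q_{i-2} with p_{-2}=0, p_{-1}=1, q_{-2}=1, q_{-1}=0):
  i=0: a_0=10, p_0 = 10*1 + 0 = 10, q_0 = 10*0 + 1 = 1.
  i=1: a_1=1, p_1 = 1*10 + 1 = 11, q_1 = 1*1 + 0 = 1.
  i=2: a_2=4, p_2 = 4*11 + 10 = 54, q_2 = 4*1 + 1 = 5.
  i=3: a_3=2, p_3 = 2*54 + 11 = 119, q_3 = 2*5 + 1 = 11.
  i=4: a_4=4, p_4 = 4*119 + 54 = 530, q_4 = 4*11 + 5 = 49.
  i=5: a_5=1, p_5 = 1*530 + 119 = 649, q_5 = 1*49 + 11 = 60.
Check: 649^2 - 117*60^2 = 421201 - 421200 = 1, so (x, y) = (649, 60) solves the equation, and by the theorem it is the least positive solution.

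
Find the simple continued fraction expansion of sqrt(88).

Write x_i = (sqrt(88) + m_i)/d_i with (m_0, d_0) = (0, 1). a_0 = floor(sqrt(88)) = 9, since 9^2 = 81 <= 88 < 100 = 10^2.
Iterate m_{i+1} = d_i*a_i - m_i, d_{i+1} = (88 - m_{i+1}^2)/d_i, a_{i+1} = floor((a_0 + m_{i+1})/d_{i+1}):
  m_1 = 1*9 - 0 = 9, d_1 = (88 - 9^2)/1 = 7/1 = 7, a_1 = floor((9 + 9)/7) = 2.
  m_2 = 7*2 - 9 = 5, d_2 = (88 - 5^2)/7 = 63/7 = 9, a_2 = floor((9 + 5)/9) = 1.
  m_3 = 9*1 - 5 = 4, d_3 = (88 - 4^2)/9 = 72/9 = 8, a_3 = floor((9 + 4)/8) = 1.
  m_4 = 8*1 - 4 = 4, d_4 = (88 - 4^2)/8 = 72/8 = 9, a_4 = floor((9 + 4)/9) = 1.
  m_5 = 9*1 - 4 = 5, d_5 = (88 - 5^2)/9 = 63/9 = 7, a_5 = floor((9 + 5)/7) = 2.
  m_6 = 7*2 - 5 = 9, d_6 = (88 - 9^2)/7 = 7/7 = 1, a_6 = floor((9 + 9)/1) = 18.
  m_7 = 1*18 - 9 = 9, d_7 = (88 - 9^2)/1 = 7/1 = 7: (m_7, d_7) = (m_1, d_1) = (9, 7), so from here the quotients repeat a_1, ..., a_6; the period length is 6.
Hence the expansion of sqrt(88) is a_0 = 9 followed by the repeating block 2, 1, 1, 1, 2, 18 (period 6).

[9; (2, 1, 1, 1, 2, 18)]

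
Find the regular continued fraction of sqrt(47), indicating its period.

[6; (1, 5, 1, 12)]

Write x_i = (sqrt(47) + m_i)/d_i with (m_0, d_0) = (0, 1). a_0 = floor(sqrt(47)) = 6, since 6^2 = 36 <= 47 < 49 = 7^2.
Iterate m_{i+1} = d_i*a_i - m_i, d_{i+1} = (47 - m_{i+1}^2)/d_i, a_{i+1} = floor((a_0 + m_{i+1})/d_{i+1}):
  m_1 = 1*6 - 0 = 6, d_1 = (47 - 6^2)/1 = 11/1 = 11, a_1 = floor((6 + 6)/11) = 1.
  m_2 = 11*1 - 6 = 5, d_2 = (47 - 5^2)/11 = 22/11 = 2, a_2 = floor((6 + 5)/2) = 5.
  m_3 = 2*5 - 5 = 5, d_3 = (47 - 5^2)/2 = 22/2 = 11, a_3 = floor((6 + 5)/11) = 1.
  m_4 = 11*1 - 5 = 6, d_4 = (47 - 6^2)/11 = 11/11 = 1, a_4 = floor((6 + 6)/1) = 12.
  m_5 = 1*12 - 6 = 6, d_5 = (47 - 6^2)/1 = 11/1 = 11: (m_5, d_5) = (m_1, d_1) = (6, 11), so from here the quotients repeat a_1, ..., a_4; the period length is 4.
Hence the expansion of sqrt(47) is a_0 = 6 followed by the repeating block 1, 5, 1, 12 (period 4).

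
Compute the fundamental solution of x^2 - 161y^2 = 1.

First expand sqrt(161) as a continued fraction. With x_i = (sqrt(161) + m_i)/d_i and (m_0, d_0) = (0, 1): a_0 = floor(sqrt(161)) = 12, since 12^2 = 144 <= 161 < 169 = 13^2.
Iterate m_{i+1} = d_i*a_i - m_i, d_{i+1} = (161 - m_{i+1}^2)/d_i, a_{i+1} = floor((a_0 + m_{i+1})/d_{i+1}):
  m_1 = 1*12 - 0 = 12, d_1 = (161 - 12^2)/1 = 17/1 = 17, a_1 = floor((12 + 12)/17) = 1.
  m_2 = 17*1 - 12 = 5, d_2 = (161 - 5^2)/17 = 136/17 = 8, a_2 = floor((12 + 5)/8) = 2.
  m_3 = 8*2 - 5 = 11, d_3 = (161 - 11^2)/8 = 40/8 = 5, a_3 = floor((12 + 11)/5) = 4.
  m_4 = 5*4 - 11 = 9, d_4 = (161 - 9^2)/5 = 80/5 = 16, a_4 = floor((12 + 9)/16) = 1.
  m_5 = 16*1 - 9 = 7, d_5 = (161 - 7^2)/16 = 112/16 = 7, a_5 = floor((12 + 7)/7) = 2.
  m_6 = 7*2 - 7 = 7, d_6 = (161 - 7^2)/7 = 112/7 = 16, a_6 = floor((12 + 7)/16) = 1.
  m_7 = 16*1 - 7 = 9, d_7 = (161 - 9^2)/16 = 80/16 = 5, a_7 = floor((12 + 9)/5) = 4.
  m_8 = 5*4 - 9 = 11, d_8 = (161 - 11^2)/5 = 40/5 = 8, a_8 = floor((12 + 11)/8) = 2.
  m_9 = 8*2 - 11 = 5, d_9 = (161 - 5^2)/8 = 136/8 = 17, a_9 = floor((12 + 5)/17) = 1.
  m_10 = 17*1 - 5 = 12, d_10 = (161 - 12^2)/17 = 17/17 = 1, a_10 = floor((12 + 12)/1) = 24.
  m_11 = 1*24 - 12 = 12, d_11 = (161 - 12^2)/1 = 17/1 = 17: (m_11, d_11) = (m_1, d_1) = (12, 17), so from here the quotients repeat a_1, ..., a_10; the period length is 10.
So sqrt(161) = [12; (1, 2, 4, 1, 2, 1, 4, 2, 1, 24)] with period length k = 10.
k is even, so the fundamental solution of x^2 - 161y^2 = 1 is (p_{k-1}, q_{k-1}) = (p_9, q_9); compute convergents through index 9.
Convergents (p_i = a_i*p_{i-1} + p_{i-2}, q_i = a_i*q_{i-1} + q_{i-2} with p_{-2}=0, p_{-1}=1, q_{-2}=1, q_{-1}=0):
  i=0: a_0=12, p_0 = 12*1 + 0 = 12, q_0 = 12*0 + 1 = 1.
  i=1: a_1=1, p_1 = 1*12 + 1 = 13, q_1 = 1*1 + 0 = 1.
  i=2: a_2=2, p_2 = 2*13 + 12 = 38, q_2 = 2*1 + 1 = 3.
  i=3: a_3=4, p_3 = 4*38 + 13 = 165, q_3 = 4*3 + 1 = 13.
  i=4: a_4=1, p_4 = 1*165 + 38 = 203, q_4 = 1*13 + 3 = 16.
  i=5: a_5=2, p_5 = 2*203 + 165 = 571, q_5 = 2*16 + 13 = 45.
  i=6: a_6=1, p_6 = 1*571 + 203 = 774, q_6 = 1*45 + 16 = 61.
  i=7: a_7=4, p_7 = 4*774 + 571 = 3667, q_7 = 4*61 + 45 = 289.
  i=8: a_8=2, p_8 = 2*3667 + 774 = 8108, q_8 = 2*289 + 61 = 639.
  i=9: a_9=1, p_9 = 1*8108 + 3667 = 11775, q_9 = 1*639 + 289 = 928.
Check: 11775^2 - 161*928^2 = 138650625 - 138650624 = 1, so (x, y) = (11775, 928) solves the equation, and by the theorem it is the least positive solution.

(x, y) = (11775, 928)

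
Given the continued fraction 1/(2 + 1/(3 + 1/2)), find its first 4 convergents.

0/1, 1/2, 3/7, 7/16

Using the convergent recurrence p_i = a_i*p_{i-1} + p_{i-2}, q_i = a_i*q_{i-1} + q_{i-2} with p_{-2}=0, p_{-1}=1, q_{-2}=1, q_{-1}=0:
  i=0: a_0=0, p_0 = 0*1 + 0 = 0, q_0 = 0*0 + 1 = 1.
  i=1: a_1=2, p_1 = 2*0 + 1 = 1, q_1 = 2*1 + 0 = 2.
  i=2: a_2=3, p_2 = 3*1 + 0 = 3, q_2 = 3*2 + 1 = 7.
  i=3: a_3=2, p_3 = 2*3 + 1 = 7, q_3 = 2*7 + 2 = 16.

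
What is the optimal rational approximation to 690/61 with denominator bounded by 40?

Expand x = 690/61 as a continued fraction with the Euclidean algorithm:
  690 = 11*61 + 19, so a_0 = 11.
  61 = 3*19 + 4, so a_1 = 3.
  19 = 4*4 + 3, so a_2 = 4.
  4 = 1*3 + 1, so a_3 = 1.
  3 = 3*1 + 0, so a_4 = 3.
so x = [11; 3, 4, 1, 3].
Convergents (p_i = a_i*p_{i-1} + p_{i-2}, q_i = a_i*q_{i-1} + q_{i-2} with p_{-2}=0, p_{-1}=1, q_{-2}=1, q_{-1}=0), until the denominator exceeds 40:
  i=0: a_0=11, p_0 = 11*1 + 0 = 11, q_0 = 11*0 + 1 = 1.
  i=1: a_1=3, p_1 = 3*11 + 1 = 34, q_1 = 3*1 + 0 = 3.
  i=2: a_2=4, p_2 = 4*34 + 11 = 147, q_2 = 4*3 + 1 = 13.
  i=3: a_3=1, p_3 = 1*147 + 34 = 181, q_3 = 1*13 + 3 = 16.
  i=4: a_4=3, p_4 = 3*181 + 147 = 690, q_4 = 3*16 + 13 = 61.
q_4 = 61 > 40, so the last convergent with denominator <= 40 is p_3/q_3 = 181/16.
The closest fraction with denominator <= 40 is either p_3/q_3 or the intermediate fraction (k*p_3 + p_2)/(k*q_3 + q_2) with the largest k >= 1 whose denominator stays <= 40; these approach x as k grows, and every other convergent or intermediate fraction in range is farther away.
Largest k: floor((40 - q_2)/q_3) = floor((40 - 13)/16) = 1.
That gives (1*181 + 147)/(1*16 + 13) = 328/29.
Compare the errors: |x - 181/16| = |690*16 - 181*61|/(61*16) = 1/976, and |x - 328/29| = |690*29 - 328*61|/(61*29) = 2/1769.
Cross-multiplying, 1*1769 = 1769 < 1952 = 2*976, so 1/976 is smaller: the convergent 181/16 is closer to x than 328/29.

181/16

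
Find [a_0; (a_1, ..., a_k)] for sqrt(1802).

Write x_i = (sqrt(1802) + m_i)/d_i with (m_0, d_0) = (0, 1). a_0 = floor(sqrt(1802)) = 42, since 42^2 = 1764 <= 1802 < 1849 = 43^2.
Iterate m_{i+1} = d_i*a_i - m_i, d_{i+1} = (1802 - m_{i+1}^2)/d_i, a_{i+1} = floor((a_0 + m_{i+1})/d_{i+1}):
  m_1 = 1*42 - 0 = 42, d_1 = (1802 - 42^2)/1 = 38/1 = 38, a_1 = floor((42 + 42)/38) = 2.
  m_2 = 38*2 - 42 = 34, d_2 = (1802 - 34^2)/38 = 646/38 = 17, a_2 = floor((42 + 34)/17) = 4.
  m_3 = 17*4 - 34 = 34, d_3 = (1802 - 34^2)/17 = 646/17 = 38, a_3 = floor((42 + 34)/38) = 2.
  m_4 = 38*2 - 34 = 42, d_4 = (1802 - 42^2)/38 = 38/38 = 1, a_4 = floor((42 + 42)/1) = 84.
  m_5 = 1*84 - 42 = 42, d_5 = (1802 - 42^2)/1 = 38/1 = 38: (m_5, d_5) = (m_1, d_1) = (42, 38), so from here the quotients repeat a_1, ..., a_4; the period length is 4.
Hence the expansion of sqrt(1802) is a_0 = 42 followed by the repeating block 2, 4, 2, 84 (period 4).

[42; (2, 4, 2, 84)]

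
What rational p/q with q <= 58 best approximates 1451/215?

27/4

Expand x = 1451/215 as a continued fraction with the Euclidean algorithm:
  1451 = 6*215 + 161, so a_0 = 6.
  215 = 1*161 + 54, so a_1 = 1.
  161 = 2*54 + 53, so a_2 = 2.
  54 = 1*53 + 1, so a_3 = 1.
  53 = 53*1 + 0, so a_4 = 53.
so x = [6; 1, 2, 1, 53].
Convergents (p_i = a_i*p_{i-1} + p_{i-2}, q_i = a_i*q_{i-1} + q_{i-2} with p_{-2}=0, p_{-1}=1, q_{-2}=1, q_{-1}=0), until the denominator exceeds 58:
  i=0: a_0=6, p_0 = 6*1 + 0 = 6, q_0 = 6*0 + 1 = 1.
  i=1: a_1=1, p_1 = 1*6 + 1 = 7, q_1 = 1*1 + 0 = 1.
  i=2: a_2=2, p_2 = 2*7 + 6 = 20, q_2 = 2*1 + 1 = 3.
  i=3: a_3=1, p_3 = 1*20 + 7 = 27, q_3 = 1*3 + 1 = 4.
  i=4: a_4=53, p_4 = 53*27 + 20 = 1451, q_4 = 53*4 + 3 = 215.
q_4 = 215 > 58, so the last convergent with denominator <= 58 is p_3/q_3 = 27/4.
The closest fraction with denominator <= 58 is either p_3/q_3 or the intermediate fraction (k*p_3 + p_2)/(k*q_3 + q_2) with the largest k >= 1 whose denominator stays <= 58; these approach x as k grows, and every other convergent or intermediate fraction in range is farther away.
Largest k: floor((58 - q_2)/q_3) = floor((58 - 3)/4) = 13.
That gives (13*27 + 20)/(13*4 + 3) = 371/55.
Compare the errors: |x - 27/4| = |1451*4 - 27*215|/(215*4) = 1/860, and |x - 371/55| = |1451*55 - 371*215|/(215*55) = 40/11825.
Cross-multiplying, 1*11825 = 11825 < 34400 = 40*860, so 1/860 is smaller: the convergent 27/4 is closer to x than 371/55.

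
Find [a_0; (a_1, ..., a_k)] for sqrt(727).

Write x_i = (sqrt(727) + m_i)/d_i with (m_0, d_0) = (0, 1). a_0 = floor(sqrt(727)) = 26, since 26^2 = 676 <= 727 < 729 = 27^2.
Iterate m_{i+1} = d_i*a_i - m_i, d_{i+1} = (727 - m_{i+1}^2)/d_i, a_{i+1} = floor((a_0 + m_{i+1})/d_{i+1}):
  m_1 = 1*26 - 0 = 26, d_1 = (727 - 26^2)/1 = 51/1 = 51, a_1 = floor((26 + 26)/51) = 1.
  m_2 = 51*1 - 26 = 25, d_2 = (727 - 25^2)/51 = 102/51 = 2, a_2 = floor((26 + 25)/2) = 25.
  m_3 = 2*25 - 25 = 25, d_3 = (727 - 25^2)/2 = 102/2 = 51, a_3 = floor((26 + 25)/51) = 1.
  m_4 = 51*1 - 25 = 26, d_4 = (727 - 26^2)/51 = 51/51 = 1, a_4 = floor((26 + 26)/1) = 52.
  m_5 = 1*52 - 26 = 26, d_5 = (727 - 26^2)/1 = 51/1 = 51: (m_5, d_5) = (m_1, d_1) = (26, 51), so from here the quotients repeat a_1, ..., a_4; the period length is 4.
Hence the expansion of sqrt(727) is a_0 = 26 followed by the repeating block 1, 25, 1, 52 (period 4).

[26; (1, 25, 1, 52)]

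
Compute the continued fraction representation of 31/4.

[7; 1, 3]

Run the Euclidean algorithm on 31 and 4; the successive quotients are the partial quotients a_0, a_1, ... (each step inverts the fractional part left over by the previous one):
  31 = 7*4 + 3, so a_0 = 7.
  4 = 1*3 + 1, so a_1 = 1.
  3 = 3*1 + 0, so a_2 = 3.
The remainder reaches 0 after 3 divisions, so the expansion has 3 partial quotients, read off in order.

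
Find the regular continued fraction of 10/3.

[3; 3]

Run the Euclidean algorithm on 10 and 3; the successive quotients are the partial quotients a_0, a_1, ... (each step inverts the fractional part left over by the previous one):
  10 = 3*3 + 1, so a_0 = 3.
  3 = 3*1 + 0, so a_1 = 3.
The remainder reaches 0 after 2 divisions, so the expansion has 2 partial quotients, read off in order.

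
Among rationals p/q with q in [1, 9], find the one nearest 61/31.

Expand x = 61/31 as a continued fraction with the Euclidean algorithm:
  61 = 1*31 + 30, so a_0 = 1.
  31 = 1*30 + 1, so a_1 = 1.
  30 = 30*1 + 0, so a_2 = 30.
so x = [1; 1, 30].
Convergents (p_i = a_i*p_{i-1} + p_{i-2}, q_i = a_i*q_{i-1} + q_{i-2} with p_{-2}=0, p_{-1}=1, q_{-2}=1, q_{-1}=0), until the denominator exceeds 9:
  i=0: a_0=1, p_0 = 1*1 + 0 = 1, q_0 = 1*0 + 1 = 1.
  i=1: a_1=1, p_1 = 1*1 + 1 = 2, q_1 = 1*1 + 0 = 1.
  i=2: a_2=30, p_2 = 30*2 + 1 = 61, q_2 = 30*1 + 1 = 31.
q_2 = 31 > 9, so the last convergent with denominator <= 9 is p_1/q_1 = 2/1.
The closest fraction with denominator <= 9 is either p_1/q_1 or the intermediate fraction (k*p_1 + p_0)/(k*q_1 + q_0) with the largest k >= 1 whose denominator stays <= 9; these approach x as k grows, and every other convergent or intermediate fraction in range is farther away.
Largest k: floor((9 - q_0)/q_1) = floor((9 - 1)/1) = 8.
That gives (8*2 + 1)/(8*1 + 1) = 17/9.
Compare the errors: |x - 2/1| = |61*1 - 2*31|/(31*1) = 1/31, and |x - 17/9| = |61*9 - 17*31|/(31*9) = 22/279.
Cross-multiplying, 1*279 = 279 < 682 = 22*31, so 1/31 is smaller: the convergent 2/1 is closer to x than 17/9.

2/1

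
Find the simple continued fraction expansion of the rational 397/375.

[1; 17, 22]

Run the Euclidean algorithm on 397 and 375; the successive quotients are the partial quotients a_0, a_1, ... (each step inverts the fractional part left over by the previous one):
  397 = 1*375 + 22, so a_0 = 1.
  375 = 17*22 + 1, so a_1 = 17.
  22 = 22*1 + 0, so a_2 = 22.
The remainder reaches 0 after 3 divisions, so the expansion has 3 partial quotients, read off in order.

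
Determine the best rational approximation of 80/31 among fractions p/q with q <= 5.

13/5

Expand x = 80/31 as a continued fraction with the Euclidean algorithm:
  80 = 2*31 + 18, so a_0 = 2.
  31 = 1*18 + 13, so a_1 = 1.
  18 = 1*13 + 5, so a_2 = 1.
  13 = 2*5 + 3, so a_3 = 2.
  5 = 1*3 + 2, so a_4 = 1.
  3 = 1*2 + 1, so a_5 = 1.
  2 = 2*1 + 0, so a_6 = 2.
so x = [2; 1, 1, 2, 1, 1, 2].
Convergents (p_i = a_i*p_{i-1} + p_{i-2}, q_i = a_i*q_{i-1} + q_{i-2} with p_{-2}=0, p_{-1}=1, q_{-2}=1, q_{-1}=0), until the denominator exceeds 5:
  i=0: a_0=2, p_0 = 2*1 + 0 = 2, q_0 = 2*0 + 1 = 1.
  i=1: a_1=1, p_1 = 1*2 + 1 = 3, q_1 = 1*1 + 0 = 1.
  i=2: a_2=1, p_2 = 1*3 + 2 = 5, q_2 = 1*1 + 1 = 2.
  i=3: a_3=2, p_3 = 2*5 + 3 = 13, q_3 = 2*2 + 1 = 5.
  i=4: a_4=1, p_4 = 1*13 + 5 = 18, q_4 = 1*5 + 2 = 7.
q_4 = 7 > 5, so the last convergent with denominator <= 5 is p_3/q_3 = 13/5.
The closest fraction with denominator <= 5 is either p_3/q_3 or the intermediate fraction (k*p_3 + p_2)/(k*q_3 + q_2) with the largest k >= 1 whose denominator stays <= 5; these approach x as k grows, and every other convergent or intermediate fraction in range is farther away.
Largest k: floor((5 - q_2)/q_3) = floor((5 - 2)/5) = 0.
Since k = 0, no intermediate fraction beyond p_3/q_3 has denominator <= 5, so the convergent 13/5 is the closest (its error is |80*5 - 13*31|/(31*5) = 3/155).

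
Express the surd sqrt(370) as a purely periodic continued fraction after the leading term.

[19; (4, 4, 38)]

Write x_i = (sqrt(370) + m_i)/d_i with (m_0, d_0) = (0, 1). a_0 = floor(sqrt(370)) = 19, since 19^2 = 361 <= 370 < 400 = 20^2.
Iterate m_{i+1} = d_i*a_i - m_i, d_{i+1} = (370 - m_{i+1}^2)/d_i, a_{i+1} = floor((a_0 + m_{i+1})/d_{i+1}):
  m_1 = 1*19 - 0 = 19, d_1 = (370 - 19^2)/1 = 9/1 = 9, a_1 = floor((19 + 19)/9) = 4.
  m_2 = 9*4 - 19 = 17, d_2 = (370 - 17^2)/9 = 81/9 = 9, a_2 = floor((19 + 17)/9) = 4.
  m_3 = 9*4 - 17 = 19, d_3 = (370 - 19^2)/9 = 9/9 = 1, a_3 = floor((19 + 19)/1) = 38.
  m_4 = 1*38 - 19 = 19, d_4 = (370 - 19^2)/1 = 9/1 = 9: (m_4, d_4) = (m_1, d_1) = (19, 9), so from here the quotients repeat a_1, ..., a_3; the period length is 3.
Hence the expansion of sqrt(370) is a_0 = 19 followed by the repeating block 4, 4, 38 (period 3).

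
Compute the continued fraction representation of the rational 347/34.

[10; 4, 1, 6]

Run the Euclidean algorithm on 347 and 34; the successive quotients are the partial quotients a_0, a_1, ... (each step inverts the fractional part left over by the previous one):
  347 = 10*34 + 7, so a_0 = 10.
  34 = 4*7 + 6, so a_1 = 4.
  7 = 1*6 + 1, so a_2 = 1.
  6 = 6*1 + 0, so a_3 = 6.
The remainder reaches 0 after 4 divisions, so the expansion has 4 partial quotients, read off in order.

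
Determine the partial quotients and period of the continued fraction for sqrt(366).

[19; (7, 1, 1, 1, 2, 12, 2, 1, 1, 1, 7, 38)]

Write x_i = (sqrt(366) + m_i)/d_i with (m_0, d_0) = (0, 1). a_0 = floor(sqrt(366)) = 19, since 19^2 = 361 <= 366 < 400 = 20^2.
Iterate m_{i+1} = d_i*a_i - m_i, d_{i+1} = (366 - m_{i+1}^2)/d_i, a_{i+1} = floor((a_0 + m_{i+1})/d_{i+1}):
  m_1 = 1*19 - 0 = 19, d_1 = (366 - 19^2)/1 = 5/1 = 5, a_1 = floor((19 + 19)/5) = 7.
  m_2 = 5*7 - 19 = 16, d_2 = (366 - 16^2)/5 = 110/5 = 22, a_2 = floor((19 + 16)/22) = 1.
  m_3 = 22*1 - 16 = 6, d_3 = (366 - 6^2)/22 = 330/22 = 15, a_3 = floor((19 + 6)/15) = 1.
  m_4 = 15*1 - 6 = 9, d_4 = (366 - 9^2)/15 = 285/15 = 19, a_4 = floor((19 + 9)/19) = 1.
  m_5 = 19*1 - 9 = 10, d_5 = (366 - 10^2)/19 = 266/19 = 14, a_5 = floor((19 + 10)/14) = 2.
  m_6 = 14*2 - 10 = 18, d_6 = (366 - 18^2)/14 = 42/14 = 3, a_6 = floor((19 + 18)/3) = 12.
  m_7 = 3*12 - 18 = 18, d_7 = (366 - 18^2)/3 = 42/3 = 14, a_7 = floor((19 + 18)/14) = 2.
  m_8 = 14*2 - 18 = 10, d_8 = (366 - 10^2)/14 = 266/14 = 19, a_8 = floor((19 + 10)/19) = 1.
  m_9 = 19*1 - 10 = 9, d_9 = (366 - 9^2)/19 = 285/19 = 15, a_9 = floor((19 + 9)/15) = 1.
  m_10 = 15*1 - 9 = 6, d_10 = (366 - 6^2)/15 = 330/15 = 22, a_10 = floor((19 + 6)/22) = 1.
  m_11 = 22*1 - 6 = 16, d_11 = (366 - 16^2)/22 = 110/22 = 5, a_11 = floor((19 + 16)/5) = 7.
  m_12 = 5*7 - 16 = 19, d_12 = (366 - 19^2)/5 = 5/5 = 1, a_12 = floor((19 + 19)/1) = 38.
  m_13 = 1*38 - 19 = 19, d_13 = (366 - 19^2)/1 = 5/1 = 5: (m_13, d_13) = (m_1, d_1) = (19, 5), so from here the quotients repeat a_1, ..., a_12; the period length is 12.
Hence the expansion of sqrt(366) is a_0 = 19 followed by the repeating block 7, 1, 1, 1, 2, 12, 2, 1, 1, 1, 7, 38 (period 12).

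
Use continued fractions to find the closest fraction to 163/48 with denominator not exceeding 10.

Expand x = 163/48 as a continued fraction with the Euclidean algorithm:
  163 = 3*48 + 19, so a_0 = 3.
  48 = 2*19 + 10, so a_1 = 2.
  19 = 1*10 + 9, so a_2 = 1.
  10 = 1*9 + 1, so a_3 = 1.
  9 = 9*1 + 0, so a_4 = 9.
so x = [3; 2, 1, 1, 9].
Convergents (p_i = a_i*p_{i-1} + p_{i-2}, q_i = a_i*q_{i-1} + q_{i-2} with p_{-2}=0, p_{-1}=1, q_{-2}=1, q_{-1}=0), until the denominator exceeds 10:
  i=0: a_0=3, p_0 = 3*1 + 0 = 3, q_0 = 3*0 + 1 = 1.
  i=1: a_1=2, p_1 = 2*3 + 1 = 7, q_1 = 2*1 + 0 = 2.
  i=2: a_2=1, p_2 = 1*7 + 3 = 10, q_2 = 1*2 + 1 = 3.
  i=3: a_3=1, p_3 = 1*10 + 7 = 17, q_3 = 1*3 + 2 = 5.
  i=4: a_4=9, p_4 = 9*17 + 10 = 163, q_4 = 9*5 + 3 = 48.
q_4 = 48 > 10, so the last convergent with denominator <= 10 is p_3/q_3 = 17/5.
The closest fraction with denominator <= 10 is either p_3/q_3 or the intermediate fraction (k*p_3 + p_2)/(k*q_3 + q_2) with the largest k >= 1 whose denominator stays <= 10; these approach x as k grows, and every other convergent or intermediate fraction in range is farther away.
Largest k: floor((10 - q_2)/q_3) = floor((10 - 3)/5) = 1.
That gives (1*17 + 10)/(1*5 + 3) = 27/8.
Compare the errors: |x - 17/5| = |163*5 - 17*48|/(48*5) = 1/240, and |x - 27/8| = |163*8 - 27*48|/(48*8) = 8/384.
Cross-multiplying, 1*384 = 384 < 1920 = 8*240, so 1/240 is smaller: the convergent 17/5 is closer to x than 27/8.

17/5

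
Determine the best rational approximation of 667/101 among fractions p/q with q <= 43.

284/43

Expand x = 667/101 as a continued fraction with the Euclidean algorithm:
  667 = 6*101 + 61, so a_0 = 6.
  101 = 1*61 + 40, so a_1 = 1.
  61 = 1*40 + 21, so a_2 = 1.
  40 = 1*21 + 19, so a_3 = 1.
  21 = 1*19 + 2, so a_4 = 1.
  19 = 9*2 + 1, so a_5 = 9.
  2 = 2*1 + 0, so a_6 = 2.
so x = [6; 1, 1, 1, 1, 9, 2].
Convergents (p_i = a_i*p_{i-1} + p_{i-2}, q_i = a_i*q_{i-1} + q_{i-2} with p_{-2}=0, p_{-1}=1, q_{-2}=1, q_{-1}=0), until the denominator exceeds 43:
  i=0: a_0=6, p_0 = 6*1 + 0 = 6, q_0 = 6*0 + 1 = 1.
  i=1: a_1=1, p_1 = 1*6 + 1 = 7, q_1 = 1*1 + 0 = 1.
  i=2: a_2=1, p_2 = 1*7 + 6 = 13, q_2 = 1*1 + 1 = 2.
  i=3: a_3=1, p_3 = 1*13 + 7 = 20, q_3 = 1*2 + 1 = 3.
  i=4: a_4=1, p_4 = 1*20 + 13 = 33, q_4 = 1*3 + 2 = 5.
  i=5: a_5=9, p_5 = 9*33 + 20 = 317, q_5 = 9*5 + 3 = 48.
q_5 = 48 > 43, so the last convergent with denominator <= 43 is p_4/q_4 = 33/5.
The closest fraction with denominator <= 43 is either p_4/q_4 or the intermediate fraction (k*p_4 + p_3)/(k*q_4 + q_3) with the largest k >= 1 whose denominator stays <= 43; these approach x as k grows, and every other convergent or intermediate fraction in range is farther away.
Largest k: floor((43 - q_3)/q_4) = floor((43 - 3)/5) = 8.
That gives (8*33 + 20)/(8*5 + 3) = 284/43.
Compare the errors: |x - 33/5| = |667*5 - 33*101|/(101*5) = 2/505, and |x - 284/43| = |667*43 - 284*101|/(101*43) = 3/4343.
Cross-multiplying, 3*505 = 1515 < 8686 = 2*4343, so 3/4343 is smaller: the intermediate fraction 284/43 is closer to x than 33/5.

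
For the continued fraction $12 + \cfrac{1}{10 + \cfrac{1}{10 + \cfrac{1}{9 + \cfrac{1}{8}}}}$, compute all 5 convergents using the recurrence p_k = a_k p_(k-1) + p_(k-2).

Using the convergent recurrence p_i = a_i*p_{i-1} + p_{i-2}, q_i = a_i*q_{i-1} + q_{i-2} with p_{-2}=0, p_{-1}=1, q_{-2}=1, q_{-1}=0:
  i=0: a_0=12, p_0 = 12*1 + 0 = 12, q_0 = 12*0 + 1 = 1.
  i=1: a_1=10, p_1 = 10*12 + 1 = 121, q_1 = 10*1 + 0 = 10.
  i=2: a_2=10, p_2 = 10*121 + 12 = 1222, q_2 = 10*10 + 1 = 101.
  i=3: a_3=9, p_3 = 9*1222 + 121 = 11119, q_3 = 9*101 + 10 = 919.
  i=4: a_4=8, p_4 = 8*11119 + 1222 = 90174, q_4 = 8*919 + 101 = 7453.

12/1, 121/10, 1222/101, 11119/919, 90174/7453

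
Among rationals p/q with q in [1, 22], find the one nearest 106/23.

83/18

Expand x = 106/23 as a continued fraction with the Euclidean algorithm:
  106 = 4*23 + 14, so a_0 = 4.
  23 = 1*14 + 9, so a_1 = 1.
  14 = 1*9 + 5, so a_2 = 1.
  9 = 1*5 + 4, so a_3 = 1.
  5 = 1*4 + 1, so a_4 = 1.
  4 = 4*1 + 0, so a_5 = 4.
so x = [4; 1, 1, 1, 1, 4].
Convergents (p_i = a_i*p_{i-1} + p_{i-2}, q_i = a_i*q_{i-1} + q_{i-2} with p_{-2}=0, p_{-1}=1, q_{-2}=1, q_{-1}=0), until the denominator exceeds 22:
  i=0: a_0=4, p_0 = 4*1 + 0 = 4, q_0 = 4*0 + 1 = 1.
  i=1: a_1=1, p_1 = 1*4 + 1 = 5, q_1 = 1*1 + 0 = 1.
  i=2: a_2=1, p_2 = 1*5 + 4 = 9, q_2 = 1*1 + 1 = 2.
  i=3: a_3=1, p_3 = 1*9 + 5 = 14, q_3 = 1*2 + 1 = 3.
  i=4: a_4=1, p_4 = 1*14 + 9 = 23, q_4 = 1*3 + 2 = 5.
  i=5: a_5=4, p_5 = 4*23 + 14 = 106, q_5 = 4*5 + 3 = 23.
q_5 = 23 > 22, so the last convergent with denominator <= 22 is p_4/q_4 = 23/5.
The closest fraction with denominator <= 22 is either p_4/q_4 or the intermediate fraction (k*p_4 + p_3)/(k*q_4 + q_3) with the largest k >= 1 whose denominator stays <= 22; these approach x as k grows, and every other convergent or intermediate fraction in range is farther away.
Largest k: floor((22 - q_3)/q_4) = floor((22 - 3)/5) = 3.
That gives (3*23 + 14)/(3*5 + 3) = 83/18.
Compare the errors: |x - 23/5| = |106*5 - 23*23|/(23*5) = 1/115, and |x - 83/18| = |106*18 - 83*23|/(23*18) = 1/414.
Cross-multiplying, 1*115 = 115 < 414 = 1*414, so 1/414 is smaller: the intermediate fraction 83/18 is closer to x than 23/5.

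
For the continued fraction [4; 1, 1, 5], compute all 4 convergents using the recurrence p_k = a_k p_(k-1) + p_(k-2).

4/1, 5/1, 9/2, 50/11

Using the convergent recurrence p_i = a_i*p_{i-1} + p_{i-2}, q_i = a_i*q_{i-1} + q_{i-2} with p_{-2}=0, p_{-1}=1, q_{-2}=1, q_{-1}=0:
  i=0: a_0=4, p_0 = 4*1 + 0 = 4, q_0 = 4*0 + 1 = 1.
  i=1: a_1=1, p_1 = 1*4 + 1 = 5, q_1 = 1*1 + 0 = 1.
  i=2: a_2=1, p_2 = 1*5 + 4 = 9, q_2 = 1*1 + 1 = 2.
  i=3: a_3=5, p_3 = 5*9 + 5 = 50, q_3 = 5*2 + 1 = 11.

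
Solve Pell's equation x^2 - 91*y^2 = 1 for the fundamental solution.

(x, y) = (1574, 165)

First expand sqrt(91) as a continued fraction. With x_i = (sqrt(91) + m_i)/d_i and (m_0, d_0) = (0, 1): a_0 = floor(sqrt(91)) = 9, since 9^2 = 81 <= 91 < 100 = 10^2.
Iterate m_{i+1} = d_i*a_i - m_i, d_{i+1} = (91 - m_{i+1}^2)/d_i, a_{i+1} = floor((a_0 + m_{i+1})/d_{i+1}):
  m_1 = 1*9 - 0 = 9, d_1 = (91 - 9^2)/1 = 10/1 = 10, a_1 = floor((9 + 9)/10) = 1.
  m_2 = 10*1 - 9 = 1, d_2 = (91 - 1^2)/10 = 90/10 = 9, a_2 = floor((9 + 1)/9) = 1.
  m_3 = 9*1 - 1 = 8, d_3 = (91 - 8^2)/9 = 27/9 = 3, a_3 = floor((9 + 8)/3) = 5.
  m_4 = 3*5 - 8 = 7, d_4 = (91 - 7^2)/3 = 42/3 = 14, a_4 = floor((9 + 7)/14) = 1.
  m_5 = 14*1 - 7 = 7, d_5 = (91 - 7^2)/14 = 42/14 = 3, a_5 = floor((9 + 7)/3) = 5.
  m_6 = 3*5 - 7 = 8, d_6 = (91 - 8^2)/3 = 27/3 = 9, a_6 = floor((9 + 8)/9) = 1.
  m_7 = 9*1 - 8 = 1, d_7 = (91 - 1^2)/9 = 90/9 = 10, a_7 = floor((9 + 1)/10) = 1.
  m_8 = 10*1 - 1 = 9, d_8 = (91 - 9^2)/10 = 10/10 = 1, a_8 = floor((9 + 9)/1) = 18.
  m_9 = 1*18 - 9 = 9, d_9 = (91 - 9^2)/1 = 10/1 = 10: (m_9, d_9) = (m_1, d_1) = (9, 10), so from here the quotients repeat a_1, ..., a_8; the period length is 8.
So sqrt(91) = [9; (1, 1, 5, 1, 5, 1, 1, 18)] with period length k = 8.
k is even, so the fundamental solution of x^2 - 91y^2 = 1 is (p_{k-1}, q_{k-1}) = (p_7, q_7); compute convergents through index 7.
Convergents (p_i = a_i*p_{i-1} + p_{i-2}, q_i = a_i*q_{i-1} + q_{i-2} with p_{-2}=0, p_{-1}=1, q_{-2}=1, q_{-1}=0):
  i=0: a_0=9, p_0 = 9*1 + 0 = 9, q_0 = 9*0 + 1 = 1.
  i=1: a_1=1, p_1 = 1*9 + 1 = 10, q_1 = 1*1 + 0 = 1.
  i=2: a_2=1, p_2 = 1*10 + 9 = 19, q_2 = 1*1 + 1 = 2.
  i=3: a_3=5, p_3 = 5*19 + 10 = 105, q_3 = 5*2 + 1 = 11.
  i=4: a_4=1, p_4 = 1*105 + 19 = 124, q_4 = 1*11 + 2 = 13.
  i=5: a_5=5, p_5 = 5*124 + 105 = 725, q_5 = 5*13 + 11 = 76.
  i=6: a_6=1, p_6 = 1*725 + 124 = 849, q_6 = 1*76 + 13 = 89.
  i=7: a_7=1, p_7 = 1*849 + 725 = 1574, q_7 = 1*89 + 76 = 165.
Check: 1574^2 - 91*165^2 = 2477476 - 2477475 = 1, so (x, y) = (1574, 165) solves the equation, and by the theorem it is the least positive solution.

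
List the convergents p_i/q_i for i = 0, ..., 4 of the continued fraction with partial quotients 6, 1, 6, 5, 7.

Using the convergent recurrence p_i = a_i*p_{i-1} + p_{i-2}, q_i = a_i*q_{i-1} + q_{i-2} with p_{-2}=0, p_{-1}=1, q_{-2}=1, q_{-1}=0:
  i=0: a_0=6, p_0 = 6*1 + 0 = 6, q_0 = 6*0 + 1 = 1.
  i=1: a_1=1, p_1 = 1*6 + 1 = 7, q_1 = 1*1 + 0 = 1.
  i=2: a_2=6, p_2 = 6*7 + 6 = 48, q_2 = 6*1 + 1 = 7.
  i=3: a_3=5, p_3 = 5*48 + 7 = 247, q_3 = 5*7 + 1 = 36.
  i=4: a_4=7, p_4 = 7*247 + 48 = 1777, q_4 = 7*36 + 7 = 259.

6/1, 7/1, 48/7, 247/36, 1777/259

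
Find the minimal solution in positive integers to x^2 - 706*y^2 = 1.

First expand sqrt(706) as a continued fraction. With x_i = (sqrt(706) + m_i)/d_i and (m_0, d_0) = (0, 1): a_0 = floor(sqrt(706)) = 26, since 26^2 = 676 <= 706 < 729 = 27^2.
Iterate m_{i+1} = d_i*a_i - m_i, d_{i+1} = (706 - m_{i+1}^2)/d_i, a_{i+1} = floor((a_0 + m_{i+1})/d_{i+1}):
  m_1 = 1*26 - 0 = 26, d_1 = (706 - 26^2)/1 = 30/1 = 30, a_1 = floor((26 + 26)/30) = 1.
  m_2 = 30*1 - 26 = 4, d_2 = (706 - 4^2)/30 = 690/30 = 23, a_2 = floor((26 + 4)/23) = 1.
  m_3 = 23*1 - 4 = 19, d_3 = (706 - 19^2)/23 = 345/23 = 15, a_3 = floor((26 + 19)/15) = 3.
  m_4 = 15*3 - 19 = 26, d_4 = (706 - 26^2)/15 = 30/15 = 2, a_4 = floor((26 + 26)/2) = 26.
  m_5 = 2*26 - 26 = 26, d_5 = (706 - 26^2)/2 = 30/2 = 15, a_5 = floor((26 + 26)/15) = 3.
  m_6 = 15*3 - 26 = 19, d_6 = (706 - 19^2)/15 = 345/15 = 23, a_6 = floor((26 + 19)/23) = 1.
  m_7 = 23*1 - 19 = 4, d_7 = (706 - 4^2)/23 = 690/23 = 30, a_7 = floor((26 + 4)/30) = 1.
  m_8 = 30*1 - 4 = 26, d_8 = (706 - 26^2)/30 = 30/30 = 1, a_8 = floor((26 + 26)/1) = 52.
  m_9 = 1*52 - 26 = 26, d_9 = (706 - 26^2)/1 = 30/1 = 30: (m_9, d_9) = (m_1, d_1) = (26, 30), so from here the quotients repeat a_1, ..., a_8; the period length is 8.
So sqrt(706) = [26; (1, 1, 3, 26, 3, 1, 1, 52)] with period length k = 8.
k is even, so the fundamental solution of x^2 - 706y^2 = 1 is (p_{k-1}, q_{k-1}) = (p_7, q_7); compute convergents through index 7.
Convergents (p_i = a_i*p_{i-1} + p_{i-2}, q_i = a_i*q_{i-1} + q_{i-2} with p_{-2}=0, p_{-1}=1, q_{-2}=1, q_{-1}=0):
  i=0: a_0=26, p_0 = 26*1 + 0 = 26, q_0 = 26*0 + 1 = 1.
  i=1: a_1=1, p_1 = 1*26 + 1 = 27, q_1 = 1*1 + 0 = 1.
  i=2: a_2=1, p_2 = 1*27 + 26 = 53, q_2 = 1*1 + 1 = 2.
  i=3: a_3=3, p_3 = 3*53 + 27 = 186, q_3 = 3*2 + 1 = 7.
  i=4: a_4=26, p_4 = 26*186 + 53 = 4889, q_4 = 26*7 + 2 = 184.
  i=5: a_5=3, p_5 = 3*4889 + 186 = 14853, q_5 = 3*184 + 7 = 559.
  i=6: a_6=1, p_6 = 1*14853 + 4889 = 19742, q_6 = 1*559 + 184 = 743.
  i=7: a_7=1, p_7 = 1*19742 + 14853 = 34595, q_7 = 1*743 + 559 = 1302.
Check: 34595^2 - 706*1302^2 = 1196814025 - 1196814024 = 1, so (x, y) = (34595, 1302) solves the equation, and by the theorem it is the least positive solution.

(x, y) = (34595, 1302)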